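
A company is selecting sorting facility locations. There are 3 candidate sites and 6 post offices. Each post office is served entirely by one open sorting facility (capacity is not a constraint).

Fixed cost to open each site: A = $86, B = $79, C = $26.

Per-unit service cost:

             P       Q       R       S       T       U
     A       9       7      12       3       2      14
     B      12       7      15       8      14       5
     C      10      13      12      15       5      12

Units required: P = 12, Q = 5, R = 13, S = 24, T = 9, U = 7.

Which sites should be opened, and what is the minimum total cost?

For any fixed open set, each post office goes to its cheapest open site; total = fixed + service.
{A}: P→A 9·12=108, Q→A 7·5=35, R→A 12·13=156, S→A 3·24=72, T→A 2·9=18, U→A 14·7=98. Service 487; fixed 86; total 573.
{A, C}: service 473 + fixed 112 = 585
{A, B}: service 424 + fixed 165 = 589
{A, B, C}: service 424 + fixed 191 = 615
No other subset beats 573.

Open A only; minimum total cost 573.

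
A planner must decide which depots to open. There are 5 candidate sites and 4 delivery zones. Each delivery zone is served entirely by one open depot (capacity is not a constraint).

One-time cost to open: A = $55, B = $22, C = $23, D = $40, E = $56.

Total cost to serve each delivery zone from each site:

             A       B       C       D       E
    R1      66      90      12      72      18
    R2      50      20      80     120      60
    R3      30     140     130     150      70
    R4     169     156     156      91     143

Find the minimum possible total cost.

Minimum total cost: 293

For any fixed open set, each delivery zone goes to its cheapest open site; total = fixed + service.
{A, B, C, D}: R1→C 12, R2→B 20, R3→A 30, R4→D 91. Service 153; fixed 140; total 293.
{A, C, D}: service 183 + fixed 118 = 301
{B, D, E}: service 199 + fixed 118 = 317
{A, B, C, D, E}: R1→C 12, R2→B 20, R3→A 30, R4→D 91. Service 153; fixed 196; total 349.
No other subset beats 293.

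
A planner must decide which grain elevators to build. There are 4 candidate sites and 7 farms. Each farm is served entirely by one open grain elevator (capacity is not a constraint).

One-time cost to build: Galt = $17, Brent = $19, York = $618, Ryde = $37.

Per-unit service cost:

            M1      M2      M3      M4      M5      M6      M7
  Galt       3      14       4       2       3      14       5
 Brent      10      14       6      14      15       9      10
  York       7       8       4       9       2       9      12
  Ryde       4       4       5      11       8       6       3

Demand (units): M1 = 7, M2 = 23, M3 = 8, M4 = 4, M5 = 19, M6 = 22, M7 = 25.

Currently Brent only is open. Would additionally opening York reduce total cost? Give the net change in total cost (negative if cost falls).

No — net change +176 (cost rises by 176).

Current service cost with {Brent}: 1229.
Adding York: each farm re-picks its cheapest; new service cost 787, saving 442.
Extra fixed cost: 618. Net change = 618 − 442 = 176.
(Totals: 1248 → 1424.)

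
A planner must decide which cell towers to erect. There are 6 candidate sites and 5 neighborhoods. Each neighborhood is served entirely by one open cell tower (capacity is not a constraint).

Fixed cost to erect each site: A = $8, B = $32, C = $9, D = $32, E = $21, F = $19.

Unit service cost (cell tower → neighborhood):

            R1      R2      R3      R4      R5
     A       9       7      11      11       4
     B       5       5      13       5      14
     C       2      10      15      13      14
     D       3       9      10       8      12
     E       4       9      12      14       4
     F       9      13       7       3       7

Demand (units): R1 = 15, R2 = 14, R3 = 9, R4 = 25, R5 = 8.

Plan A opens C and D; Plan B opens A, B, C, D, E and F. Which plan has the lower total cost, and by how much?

Plan A: {C, D}: R1→C 2·15=30, R2→D 9·14=126, R3→D 10·9=90, R4→D 8·25=200, R5→D 12·8=96. Service 542; fixed 41; total 583.
Plan B: {A, B, C, D, E, F}: R1→C 2·15=30, R2→B 5·14=70, R3→F 7·9=63, R4→F 3·25=75, R5→A 4·8=32. Service 270; fixed 121; total 391.
Difference: |583 − 391| = 192.

Plan B is cheaper by 192.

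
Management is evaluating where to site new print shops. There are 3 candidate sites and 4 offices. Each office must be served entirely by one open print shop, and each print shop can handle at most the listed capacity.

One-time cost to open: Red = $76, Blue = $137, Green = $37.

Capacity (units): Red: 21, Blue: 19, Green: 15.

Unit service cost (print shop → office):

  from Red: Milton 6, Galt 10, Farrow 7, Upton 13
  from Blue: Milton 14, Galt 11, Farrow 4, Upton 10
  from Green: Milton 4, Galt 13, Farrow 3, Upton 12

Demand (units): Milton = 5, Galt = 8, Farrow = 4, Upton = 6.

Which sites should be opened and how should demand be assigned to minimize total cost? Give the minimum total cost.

Open {Red, Green}: Milton→Green 4·5=20, Galt→Red 10·8=80, Farrow→Green 3·4=12, Upton→Green 12·6=72.
Loads: Red carries 8/21, Green carries 15/15. Service 184; fixed 113; total 297.
Next best feasible plan costs 303.

Minimum total cost: 297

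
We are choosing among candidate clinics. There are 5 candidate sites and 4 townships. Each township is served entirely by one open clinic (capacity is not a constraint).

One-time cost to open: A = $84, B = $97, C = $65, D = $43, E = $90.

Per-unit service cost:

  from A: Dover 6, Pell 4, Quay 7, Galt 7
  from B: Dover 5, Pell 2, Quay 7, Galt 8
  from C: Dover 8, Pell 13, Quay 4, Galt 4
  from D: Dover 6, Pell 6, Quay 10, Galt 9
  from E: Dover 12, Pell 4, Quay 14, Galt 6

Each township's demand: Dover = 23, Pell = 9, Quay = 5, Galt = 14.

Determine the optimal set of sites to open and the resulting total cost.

Open B and C; minimum total cost 371.

For any fixed open set, each township goes to its cheapest open site; total = fixed + service.
{B, C}: Dover→B 5·23=115, Pell→B 2·9=18, Quay→C 4·5=20, Galt→C 4·14=56. Service 209; fixed 162; total 371.
{C, D}: service 268 + fixed 108 = 376
{B}: Dover→B 5·23=115, Pell→B 2·9=18, Quay→B 7·5=35, Galt→B 8·14=112. Service 280; fixed 97; total 377.
{A, B, C, D, E}: Dover→B 5·23=115, Pell→B 2·9=18, Quay→C 4·5=20, Galt→C 4·14=56. Service 209; fixed 379; total 588.
No other subset beats 371.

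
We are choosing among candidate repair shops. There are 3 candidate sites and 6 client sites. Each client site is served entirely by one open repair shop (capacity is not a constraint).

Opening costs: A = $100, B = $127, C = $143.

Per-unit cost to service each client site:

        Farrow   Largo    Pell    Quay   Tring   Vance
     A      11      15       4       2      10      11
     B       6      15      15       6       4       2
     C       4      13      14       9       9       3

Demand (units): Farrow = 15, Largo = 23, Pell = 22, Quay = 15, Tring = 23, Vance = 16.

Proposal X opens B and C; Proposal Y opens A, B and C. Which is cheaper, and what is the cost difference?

Proposal Y is cheaper by 180.

Proposal X: {B, C}: Farrow→C 4·15=60, Largo→C 13·23=299, Pell→C 14·22=308, Quay→B 6·15=90, Tring→B 4·23=92, Vance→B 2·16=32. Service 881; fixed 270; total 1151.
Proposal Y: {A, B, C}: Farrow→C 4·15=60, Largo→C 13·23=299, Pell→A 4·22=88, Quay→A 2·15=30, Tring→B 4·23=92, Vance→B 2·16=32. Service 601; fixed 370; total 971.
Difference: |1151 − 971| = 180.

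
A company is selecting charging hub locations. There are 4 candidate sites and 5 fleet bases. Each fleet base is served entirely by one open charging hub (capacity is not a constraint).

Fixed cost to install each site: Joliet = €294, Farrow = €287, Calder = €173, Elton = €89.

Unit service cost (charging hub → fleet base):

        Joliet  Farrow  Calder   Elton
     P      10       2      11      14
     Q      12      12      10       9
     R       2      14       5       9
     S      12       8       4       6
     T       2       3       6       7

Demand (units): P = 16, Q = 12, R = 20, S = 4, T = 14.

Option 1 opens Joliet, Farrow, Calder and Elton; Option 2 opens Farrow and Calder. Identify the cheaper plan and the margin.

Option 1: {Joliet, Farrow, Calder, Elton}: P→Farrow 2·16=32, Q→Elton 9·12=108, R→Joliet 2·20=40, S→Calder 4·4=16, T→Joliet 2·14=28. Service 224; fixed 843; total 1067.
Option 2: {Farrow, Calder}: P→Farrow 2·16=32, Q→Calder 10·12=120, R→Calder 5·20=100, S→Calder 4·4=16, T→Farrow 3·14=42. Service 310; fixed 460; total 770.
Difference: |1067 − 770| = 297.

Option 2 is cheaper by 297.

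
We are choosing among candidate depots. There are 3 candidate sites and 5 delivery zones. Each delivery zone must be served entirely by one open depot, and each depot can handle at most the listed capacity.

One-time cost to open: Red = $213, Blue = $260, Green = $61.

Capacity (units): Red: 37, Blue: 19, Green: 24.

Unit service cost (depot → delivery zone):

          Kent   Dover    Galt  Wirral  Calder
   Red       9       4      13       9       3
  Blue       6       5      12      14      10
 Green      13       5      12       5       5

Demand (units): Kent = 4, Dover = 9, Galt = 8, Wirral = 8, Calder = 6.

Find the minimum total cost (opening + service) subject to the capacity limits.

Open {Red}: Kent→Red 9·4=36, Dover→Red 4·9=36, Galt→Red 13·8=104, Wirral→Red 9·8=72, Calder→Red 3·6=18.
Loads: Red carries 35/37. Service 266; fixed 213; total 479.
Next best feasible plan costs 500.

Minimum total cost: 479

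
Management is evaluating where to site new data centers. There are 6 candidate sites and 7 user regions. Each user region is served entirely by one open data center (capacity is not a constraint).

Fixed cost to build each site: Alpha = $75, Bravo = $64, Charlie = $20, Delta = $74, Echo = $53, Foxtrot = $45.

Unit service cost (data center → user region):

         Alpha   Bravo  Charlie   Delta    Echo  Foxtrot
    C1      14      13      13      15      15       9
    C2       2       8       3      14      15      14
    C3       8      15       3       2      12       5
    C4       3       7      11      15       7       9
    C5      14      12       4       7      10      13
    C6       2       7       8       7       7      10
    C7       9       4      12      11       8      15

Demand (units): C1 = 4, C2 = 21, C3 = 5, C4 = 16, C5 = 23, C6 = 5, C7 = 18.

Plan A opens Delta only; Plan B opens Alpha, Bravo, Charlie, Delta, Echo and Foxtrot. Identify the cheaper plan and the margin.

Plan B is cheaper by 431.

Plan A: {Delta}: C1→Delta 15·4=60, C2→Delta 14·21=294, C3→Delta 2·5=10, C4→Delta 15·16=240, C5→Delta 7·23=161, C6→Delta 7·5=35, C7→Delta 11·18=198. Service 998; fixed 74; total 1072.
Plan B: {Alpha, Bravo, Charlie, Delta, Echo, Foxtrot}: C1→Foxtrot 9·4=36, C2→Alpha 2·21=42, C3→Delta 2·5=10, C4→Alpha 3·16=48, C5→Charlie 4·23=92, C6→Alpha 2·5=10, C7→Bravo 4·18=72. Service 310; fixed 331; total 641.
Difference: |1072 − 641| = 431.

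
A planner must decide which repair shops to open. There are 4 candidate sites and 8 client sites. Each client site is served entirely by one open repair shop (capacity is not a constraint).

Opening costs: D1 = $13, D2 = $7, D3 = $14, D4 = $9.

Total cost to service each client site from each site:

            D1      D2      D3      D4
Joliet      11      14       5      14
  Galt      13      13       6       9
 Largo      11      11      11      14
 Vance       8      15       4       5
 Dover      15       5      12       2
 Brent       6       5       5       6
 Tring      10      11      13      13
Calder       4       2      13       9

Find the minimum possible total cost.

Minimum total cost: 70

For any fixed open set, each client site goes to its cheapest open site; total = fixed + service.
{D2, D3}: Joliet→D3 5, Galt→D3 6, Largo→D2 11, Vance→D3 4, Dover→D2 5, Brent→D2 5, Tring→D2 11, Calder→D2 2. Service 49; fixed 21; total 70.
{D2, D4}: service 59 + fixed 16 = 75
{D2, D3, D4}: Joliet→D3 5, Galt→D3 6, Largo→D2 11, Vance→D3 4, Dover→D4 2, Brent→D2 5, Tring→D2 11, Calder→D2 2. Service 46; fixed 30; total 76.
{D1, D2, D3, D4}: Joliet→D3 5, Galt→D3 6, Largo→D1 11, Vance→D3 4, Dover→D4 2, Brent→D2 5, Tring→D1 10, Calder→D2 2. Service 45; fixed 43; total 88.
(All 15 nonempty subsets were checked; D2 and D3 is lowest.)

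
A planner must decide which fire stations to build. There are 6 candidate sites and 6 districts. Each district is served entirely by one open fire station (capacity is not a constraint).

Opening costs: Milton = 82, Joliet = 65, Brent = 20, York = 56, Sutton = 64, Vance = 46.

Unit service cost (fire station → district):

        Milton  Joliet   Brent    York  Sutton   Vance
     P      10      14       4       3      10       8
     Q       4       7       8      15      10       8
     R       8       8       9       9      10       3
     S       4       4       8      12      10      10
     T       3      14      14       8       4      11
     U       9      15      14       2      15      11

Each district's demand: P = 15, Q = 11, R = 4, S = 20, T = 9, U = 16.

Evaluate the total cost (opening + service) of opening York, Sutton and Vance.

Each district is assigned to its cheapest site among the open ones.
{York, Sutton, Vance}: P→York 3·15=45, Q→Vance 8·11=88, R→Vance 3·4=12, S→Sutton 10·20=200, T→Sutton 4·9=36, U→York 2·16=32. Service 413; fixed 166; total 579.

Total cost: 579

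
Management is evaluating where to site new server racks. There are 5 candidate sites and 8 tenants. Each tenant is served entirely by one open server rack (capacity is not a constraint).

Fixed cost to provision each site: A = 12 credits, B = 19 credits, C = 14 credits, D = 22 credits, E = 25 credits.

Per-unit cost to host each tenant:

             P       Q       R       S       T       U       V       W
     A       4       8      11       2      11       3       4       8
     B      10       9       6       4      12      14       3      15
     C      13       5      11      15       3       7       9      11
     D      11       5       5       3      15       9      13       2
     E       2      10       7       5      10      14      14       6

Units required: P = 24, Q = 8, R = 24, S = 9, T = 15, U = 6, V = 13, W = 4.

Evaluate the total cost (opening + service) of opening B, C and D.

Total cost: 616

Each tenant is assigned to its cheapest site among the open ones.
{B, C, D}: P→B 10·24=240, Q→C 5·8=40, R→D 5·24=120, S→D 3·9=27, T→C 3·15=45, U→C 7·6=42, V→B 3·13=39, W→D 2·4=8. Service 561; fixed 55; total 616.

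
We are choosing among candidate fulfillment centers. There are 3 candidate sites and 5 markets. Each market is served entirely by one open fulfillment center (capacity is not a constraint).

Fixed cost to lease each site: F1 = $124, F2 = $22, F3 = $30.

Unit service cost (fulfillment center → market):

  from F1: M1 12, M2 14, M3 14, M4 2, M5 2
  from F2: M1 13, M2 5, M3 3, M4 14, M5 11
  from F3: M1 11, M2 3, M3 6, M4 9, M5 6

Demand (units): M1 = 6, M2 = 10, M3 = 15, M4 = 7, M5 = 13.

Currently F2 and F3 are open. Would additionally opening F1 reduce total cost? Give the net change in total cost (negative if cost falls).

No — net change +23 (cost rises by 23).

Current service cost with {F2, F3}: 282.
Adding F1: each market re-picks its cheapest; new service cost 181, saving 101.
Extra fixed cost: 124. Net change = 124 − 101 = 23.
(Totals: 334 → 357.)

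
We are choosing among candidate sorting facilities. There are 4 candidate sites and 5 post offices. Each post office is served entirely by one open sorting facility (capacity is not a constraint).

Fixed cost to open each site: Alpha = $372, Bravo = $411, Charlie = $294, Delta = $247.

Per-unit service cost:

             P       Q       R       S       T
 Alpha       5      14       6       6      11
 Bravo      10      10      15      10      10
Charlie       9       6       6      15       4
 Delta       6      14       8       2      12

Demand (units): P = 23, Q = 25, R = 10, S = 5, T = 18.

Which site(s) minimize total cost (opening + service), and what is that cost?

Open Charlie only; minimum total cost 858.

For any fixed open set, each post office goes to its cheapest open site; total = fixed + service.
{Charlie}: P→Charlie 9·23=207, Q→Charlie 6·25=150, R→Charlie 6·10=60, S→Charlie 15·5=75, T→Charlie 4·18=72. Service 564; fixed 294; total 858.
{Charlie, Delta}: service 430 + fixed 541 = 971
{Delta}: P→Delta 6·23=138, Q→Delta 14·25=350, R→Delta 8·10=80, S→Delta 2·5=10, T→Delta 12·18=216. Service 794; fixed 247; total 1041.
{Alpha, Bravo, Charlie, Delta}: service 407 + fixed 1324 = 1731
No other subset beats 858.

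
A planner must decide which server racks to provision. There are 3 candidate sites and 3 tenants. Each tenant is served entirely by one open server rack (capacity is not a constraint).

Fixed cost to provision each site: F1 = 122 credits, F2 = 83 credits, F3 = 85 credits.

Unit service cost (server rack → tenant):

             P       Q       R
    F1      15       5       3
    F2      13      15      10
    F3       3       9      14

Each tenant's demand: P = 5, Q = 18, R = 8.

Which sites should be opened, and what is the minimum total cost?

Open F1 only; minimum total cost 311.

For any fixed open set, each tenant goes to its cheapest open site; total = fixed + service.
{F1}: P→F1 15·5=75, Q→F1 5·18=90, R→F1 3·8=24. Service 189; fixed 122; total 311.
{F1, F3}: service 129 + fixed 207 = 336
{F3}: service 289 + fixed 85 = 374
{F1, F2, F3}: service 129 + fixed 290 = 419
No other subset beats 311.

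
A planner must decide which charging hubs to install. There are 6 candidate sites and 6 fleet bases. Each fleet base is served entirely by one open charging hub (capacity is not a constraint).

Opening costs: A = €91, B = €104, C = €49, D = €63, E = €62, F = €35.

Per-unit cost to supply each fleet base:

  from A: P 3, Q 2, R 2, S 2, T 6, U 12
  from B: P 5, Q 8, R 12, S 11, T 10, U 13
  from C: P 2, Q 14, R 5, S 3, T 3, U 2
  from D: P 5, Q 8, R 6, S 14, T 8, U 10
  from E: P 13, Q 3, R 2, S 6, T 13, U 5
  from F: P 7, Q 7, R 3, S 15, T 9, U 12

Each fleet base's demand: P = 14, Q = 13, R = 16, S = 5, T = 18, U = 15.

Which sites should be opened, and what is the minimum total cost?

For any fixed open set, each fleet base goes to its cheapest open site; total = fixed + service.
{C, E}: P→C 2·14=28, Q→E 3·13=39, R→E 2·16=32, S→C 3·5=15, T→C 3·18=54, U→C 2·15=30. Service 198; fixed 111; total 309.
{A, C}: service 180 + fixed 140 = 320
{C, E, F}: P→C 2·14=28, Q→E 3·13=39, R→E 2·16=32, S→C 3·5=15, T→C 3·18=54, U→C 2·15=30. Service 198; fixed 146; total 344.
{A, B, C, D, E, F}: service 180 + fixed 404 = 584
No other subset beats 309.

Open C and E; minimum total cost 309.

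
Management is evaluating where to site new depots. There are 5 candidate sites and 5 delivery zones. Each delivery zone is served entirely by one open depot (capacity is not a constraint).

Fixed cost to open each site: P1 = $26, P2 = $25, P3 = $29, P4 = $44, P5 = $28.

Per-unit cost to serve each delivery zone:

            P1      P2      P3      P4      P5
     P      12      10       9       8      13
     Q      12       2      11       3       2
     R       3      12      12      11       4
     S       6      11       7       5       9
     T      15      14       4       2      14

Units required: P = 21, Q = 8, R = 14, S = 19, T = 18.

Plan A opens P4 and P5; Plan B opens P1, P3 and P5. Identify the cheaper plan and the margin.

Plan A: {P4, P5}: P→P4 8·21=168, Q→P5 2·8=16, R→P5 4·14=56, S→P4 5·19=95, T→P4 2·18=36. Service 371; fixed 72; total 443.
Plan B: {P1, P3, P5}: P→P3 9·21=189, Q→P5 2·8=16, R→P1 3·14=42, S→P1 6·19=114, T→P3 4·18=72. Service 433; fixed 83; total 516.
Difference: |443 − 516| = 73.

Plan A is cheaper by 73.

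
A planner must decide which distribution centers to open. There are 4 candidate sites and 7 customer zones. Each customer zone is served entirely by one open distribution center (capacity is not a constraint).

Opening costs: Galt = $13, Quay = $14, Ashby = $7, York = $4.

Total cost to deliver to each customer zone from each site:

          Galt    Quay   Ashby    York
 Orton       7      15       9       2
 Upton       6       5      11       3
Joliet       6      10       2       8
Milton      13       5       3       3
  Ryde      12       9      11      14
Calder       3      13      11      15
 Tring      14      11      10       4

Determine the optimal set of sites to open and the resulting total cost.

Open Ashby and York; minimum total cost 47.

For any fixed open set, each customer zone goes to its cheapest open site; total = fixed + service.
{Ashby, York}: Orton→York 2, Upton→York 3, Joliet→Ashby 2, Milton→Ashby 3, Ryde→Ashby 11, Calder→Ashby 11, Tring→York 4. Service 36; fixed 11; total 47.
{Galt, York}: service 33 + fixed 17 = 50
{Galt, Ashby, York}: Orton→York 2, Upton→York 3, Joliet→Ashby 2, Milton→Ashby 3, Ryde→Ashby 11, Calder→Galt 3, Tring→York 4. Service 28; fixed 24; total 52.
{Galt, Quay, Ashby, York}: Orton→York 2, Upton→York 3, Joliet→Ashby 2, Milton→Ashby 3, Ryde→Quay 9, Calder→Galt 3, Tring→York 4. Service 26; fixed 38; total 64.
No other subset beats 47.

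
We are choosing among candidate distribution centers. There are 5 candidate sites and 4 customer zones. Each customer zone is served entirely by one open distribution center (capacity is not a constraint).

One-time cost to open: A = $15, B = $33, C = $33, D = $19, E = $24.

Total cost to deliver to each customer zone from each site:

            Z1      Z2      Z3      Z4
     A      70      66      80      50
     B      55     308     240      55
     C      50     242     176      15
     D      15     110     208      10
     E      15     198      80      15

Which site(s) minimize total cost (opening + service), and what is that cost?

Open A and D; minimum total cost 205.

For any fixed open set, each customer zone goes to its cheapest open site; total = fixed + service.
{A, D}: Z1→D 15, Z2→A 66, Z3→A 80, Z4→D 10. Service 171; fixed 34; total 205.
{A, E}: service 176 + fixed 39 = 215
{A, D, E}: service 171 + fixed 58 = 229
{A, B, C, D, E}: service 171 + fixed 124 = 295
No other subset beats 205.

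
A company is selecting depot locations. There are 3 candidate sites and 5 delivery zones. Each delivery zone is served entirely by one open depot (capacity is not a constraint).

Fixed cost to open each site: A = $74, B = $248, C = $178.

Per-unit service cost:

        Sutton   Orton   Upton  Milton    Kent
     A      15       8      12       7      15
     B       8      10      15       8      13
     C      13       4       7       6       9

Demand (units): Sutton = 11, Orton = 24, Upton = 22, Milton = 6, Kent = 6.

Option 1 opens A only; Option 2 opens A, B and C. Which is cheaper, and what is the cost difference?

Option 1 is cheaper by 101.

Option 1: {A}: Sutton→A 15·11=165, Orton→A 8·24=192, Upton→A 12·22=264, Milton→A 7·6=42, Kent→A 15·6=90. Service 753; fixed 74; total 827.
Option 2: {A, B, C}: Sutton→B 8·11=88, Orton→C 4·24=96, Upton→C 7·22=154, Milton→C 6·6=36, Kent→C 9·6=54. Service 428; fixed 500; total 928.
Difference: |827 − 928| = 101.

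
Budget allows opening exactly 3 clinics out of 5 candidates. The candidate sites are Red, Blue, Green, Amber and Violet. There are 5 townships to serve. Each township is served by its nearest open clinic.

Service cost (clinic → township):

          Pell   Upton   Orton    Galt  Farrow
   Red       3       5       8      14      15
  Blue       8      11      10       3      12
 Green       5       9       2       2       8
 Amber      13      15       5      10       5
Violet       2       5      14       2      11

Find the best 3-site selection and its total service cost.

Choose Green, Amber and Violet; total service cost 16.

With exactly 3 open, each township uses its cheapest among the chosen.
{Green, Amber, Violet}: Pell→Violet 2, Upton→Violet 5, Orton→Green 2, Galt→Green 2, Farrow→Amber 5. Service cost 16.
{Red, Green, Amber}: service cost 17
{Red, Green, Violet}: service cost 19
Among all 10 size-3 choices, {Green, Amber, Violet} is lowest.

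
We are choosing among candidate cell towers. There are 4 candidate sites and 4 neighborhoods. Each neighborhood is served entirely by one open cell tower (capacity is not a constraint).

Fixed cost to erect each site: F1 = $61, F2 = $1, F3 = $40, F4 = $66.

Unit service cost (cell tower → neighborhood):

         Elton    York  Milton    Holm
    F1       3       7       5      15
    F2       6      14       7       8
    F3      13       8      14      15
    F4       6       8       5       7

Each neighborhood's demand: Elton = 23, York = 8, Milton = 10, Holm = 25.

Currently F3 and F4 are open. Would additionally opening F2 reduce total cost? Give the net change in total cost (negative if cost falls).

No — net change +1 (cost rises by 1).

Current service cost with {F3, F4}: 427.
Adding F2: each neighborhood re-picks its cheapest; new service cost 427, saving 0.
Extra fixed cost: 1. Net change = 1 − 0 = 1.
(Totals: 533 → 534.)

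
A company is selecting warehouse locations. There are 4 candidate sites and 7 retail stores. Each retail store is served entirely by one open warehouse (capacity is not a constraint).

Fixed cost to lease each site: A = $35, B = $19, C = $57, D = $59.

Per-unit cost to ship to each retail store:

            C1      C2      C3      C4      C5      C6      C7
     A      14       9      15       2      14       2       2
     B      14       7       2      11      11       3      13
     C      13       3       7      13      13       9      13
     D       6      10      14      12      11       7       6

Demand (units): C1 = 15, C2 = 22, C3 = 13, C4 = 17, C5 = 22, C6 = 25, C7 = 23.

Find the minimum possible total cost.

Minimum total cost: 724

For any fixed open set, each retail store goes to its cheapest open site; total = fixed + service.
{A, B, C, D}: C1→D 6·15=90, C2→C 3·22=66, C3→B 2·13=26, C4→A 2·17=34, C5→B 11·22=242, C6→A 2·25=50, C7→A 2·23=46. Service 554; fixed 170; total 724.
{A, B, D}: C1→D 6·15=90, C2→B 7·22=154, C3→B 2·13=26, C4→A 2·17=34, C5→B 11·22=242, C6→A 2·25=50, C7→A 2·23=46. Service 642; fixed 113; total 755.
{A, B, C}: service 659 + fixed 111 = 770
{B}: service 1193 + fixed 19 = 1212
(All 15 nonempty subsets were checked; A, B, C and D is lowest.)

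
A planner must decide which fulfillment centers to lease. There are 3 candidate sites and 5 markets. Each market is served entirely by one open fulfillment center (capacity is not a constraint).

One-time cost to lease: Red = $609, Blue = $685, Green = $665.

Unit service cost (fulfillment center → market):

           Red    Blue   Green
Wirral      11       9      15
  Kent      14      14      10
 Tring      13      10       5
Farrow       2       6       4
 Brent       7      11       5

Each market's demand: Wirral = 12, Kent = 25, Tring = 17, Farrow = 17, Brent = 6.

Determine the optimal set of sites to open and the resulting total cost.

Open Green only; minimum total cost 1278.

For any fixed open set, each market goes to its cheapest open site; total = fixed + service.
{Green}: Wirral→Green 15·12=180, Kent→Green 10·25=250, Tring→Green 5·17=85, Farrow→Green 4·17=68, Brent→Green 5·6=30. Service 613; fixed 665; total 1278.
{Red}: service 779 + fixed 609 = 1388
{Blue}: Wirral→Blue 9·12=108, Kent→Blue 14·25=350, Tring→Blue 10·17=170, Farrow→Blue 6·17=102, Brent→Blue 11·6=66. Service 796; fixed 685; total 1481.
{Red, Blue, Green}: service 507 + fixed 1959 = 2466
No other subset beats 1278.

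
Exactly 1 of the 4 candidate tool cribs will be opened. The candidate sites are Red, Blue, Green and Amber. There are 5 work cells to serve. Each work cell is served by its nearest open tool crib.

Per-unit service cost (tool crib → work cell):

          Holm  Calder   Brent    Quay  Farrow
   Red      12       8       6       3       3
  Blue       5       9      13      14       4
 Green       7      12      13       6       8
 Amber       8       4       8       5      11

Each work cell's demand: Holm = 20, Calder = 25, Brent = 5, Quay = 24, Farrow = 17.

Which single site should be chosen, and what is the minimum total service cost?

With exactly 1 open, each work cell uses its cheapest among the chosen.
{Red}: Holm→Red 12·20=240, Calder→Red 8·25=200, Brent→Red 6·5=30, Quay→Red 3·24=72, Farrow→Red 3·17=51. Service cost 593.
{Amber}: service cost 607
{Green}: service cost 785
Among all 4 size-1 choices, {Red} is lowest.

Choose Red only; total service cost 593.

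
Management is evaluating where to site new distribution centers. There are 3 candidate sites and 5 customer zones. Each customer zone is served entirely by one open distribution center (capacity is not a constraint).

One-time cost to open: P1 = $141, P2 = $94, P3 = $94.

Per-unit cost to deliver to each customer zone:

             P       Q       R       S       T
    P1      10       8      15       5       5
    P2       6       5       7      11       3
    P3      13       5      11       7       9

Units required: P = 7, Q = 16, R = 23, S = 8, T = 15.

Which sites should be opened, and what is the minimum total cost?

Open P2 only; minimum total cost 510.

For any fixed open set, each customer zone goes to its cheapest open site; total = fixed + service.
{P2}: P→P2 6·7=42, Q→P2 5·16=80, R→P2 7·23=161, S→P2 11·8=88, T→P2 3·15=45. Service 416; fixed 94; total 510.
{P2, P3}: P→P2 6·7=42, Q→P2 5·16=80, R→P2 7·23=161, S→P3 7·8=56, T→P2 3·15=45. Service 384; fixed 188; total 572.
{P1, P2}: service 368 + fixed 235 = 603
{P1, P2, P3}: P→P2 6·7=42, Q→P2 5·16=80, R→P2 7·23=161, S→P1 5·8=40, T→P2 3·15=45. Service 368; fixed 329; total 697.
(All 7 nonempty subsets were checked; P2 only is lowest.)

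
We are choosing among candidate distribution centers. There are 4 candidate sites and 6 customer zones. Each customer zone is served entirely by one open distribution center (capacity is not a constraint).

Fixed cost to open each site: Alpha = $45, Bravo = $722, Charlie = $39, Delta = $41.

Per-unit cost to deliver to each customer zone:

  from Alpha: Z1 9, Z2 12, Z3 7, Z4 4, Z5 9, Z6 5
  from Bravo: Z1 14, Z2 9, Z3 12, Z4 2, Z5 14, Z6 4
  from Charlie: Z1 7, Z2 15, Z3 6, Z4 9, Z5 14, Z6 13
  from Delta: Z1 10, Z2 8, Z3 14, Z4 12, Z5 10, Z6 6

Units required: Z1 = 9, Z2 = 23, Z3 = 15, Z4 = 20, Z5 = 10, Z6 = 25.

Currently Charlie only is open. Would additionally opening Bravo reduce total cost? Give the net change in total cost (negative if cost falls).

No — net change +219 (cost rises by 219).

Current service cost with {Charlie}: 1143.
Adding Bravo: each customer zone re-picks its cheapest; new service cost 640, saving 503.
Extra fixed cost: 722. Net change = 722 − 503 = 219.
(Totals: 1182 → 1401.)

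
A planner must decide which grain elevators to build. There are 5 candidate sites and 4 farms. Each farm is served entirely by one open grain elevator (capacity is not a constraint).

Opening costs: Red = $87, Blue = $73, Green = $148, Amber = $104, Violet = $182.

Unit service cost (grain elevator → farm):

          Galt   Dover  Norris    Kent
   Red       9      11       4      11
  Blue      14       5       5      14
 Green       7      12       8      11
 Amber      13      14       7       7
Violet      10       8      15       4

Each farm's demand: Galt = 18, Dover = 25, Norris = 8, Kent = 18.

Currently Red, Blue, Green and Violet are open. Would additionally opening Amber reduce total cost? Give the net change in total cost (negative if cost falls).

No — net change +104 (cost rises by 104).

Current service cost with {Red, Blue, Green, Violet}: 355.
Adding Amber: each farm re-picks its cheapest; new service cost 355, saving 0.
Extra fixed cost: 104. Net change = 104 − 0 = 104.
(Totals: 845 → 949.)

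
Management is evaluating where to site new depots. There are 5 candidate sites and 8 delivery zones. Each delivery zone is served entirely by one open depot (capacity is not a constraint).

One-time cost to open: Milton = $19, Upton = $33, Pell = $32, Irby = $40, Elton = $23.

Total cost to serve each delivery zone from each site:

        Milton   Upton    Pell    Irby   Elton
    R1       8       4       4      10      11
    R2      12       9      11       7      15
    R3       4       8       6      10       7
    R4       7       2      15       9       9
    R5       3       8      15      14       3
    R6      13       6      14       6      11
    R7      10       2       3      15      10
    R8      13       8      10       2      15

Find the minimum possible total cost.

Minimum total cost: 80

For any fixed open set, each delivery zone goes to its cheapest open site; total = fixed + service.
{Upton}: R1→Upton 4, R2→Upton 9, R3→Upton 8, R4→Upton 2, R5→Upton 8, R6→Upton 6, R7→Upton 2, R8→Upton 8. Service 47; fixed 33; total 80.
{Milton}: service 70 + fixed 19 = 89
{Milton, Upton}: R1→Upton 4, R2→Upton 9, R3→Milton 4, R4→Upton 2, R5→Milton 3, R6→Upton 6, R7→Upton 2, R8→Upton 8. Service 38; fixed 52; total 90.
{Milton, Upton, Pell, Irby, Elton}: service 30 + fixed 147 = 177
No other subset beats 80.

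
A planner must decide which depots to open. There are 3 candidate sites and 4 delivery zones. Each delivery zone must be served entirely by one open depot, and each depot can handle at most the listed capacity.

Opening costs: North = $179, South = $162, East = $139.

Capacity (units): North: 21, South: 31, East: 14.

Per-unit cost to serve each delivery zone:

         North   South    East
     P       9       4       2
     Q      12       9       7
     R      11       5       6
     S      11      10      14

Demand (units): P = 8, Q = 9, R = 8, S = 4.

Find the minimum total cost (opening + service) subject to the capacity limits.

Open {South}: P→South 4·8=32, Q→South 9·9=81, R→South 5·8=40, S→South 10·4=40.
Loads: South carries 29/31. Service 193; fixed 162; total 355.
Next best feasible plan costs 476.

Minimum total cost: 355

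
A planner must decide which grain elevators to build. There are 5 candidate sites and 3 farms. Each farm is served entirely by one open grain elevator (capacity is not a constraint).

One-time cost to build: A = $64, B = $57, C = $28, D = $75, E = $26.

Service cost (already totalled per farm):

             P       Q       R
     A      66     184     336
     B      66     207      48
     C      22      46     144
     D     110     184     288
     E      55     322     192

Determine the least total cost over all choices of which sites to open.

Minimum total cost: 201

For any fixed open set, each farm goes to its cheapest open site; total = fixed + service.
{B, C}: P→C 22, Q→C 46, R→B 48. Service 116; fixed 85; total 201.
{B, C, E}: service 116 + fixed 111 = 227
{C}: service 212 + fixed 28 = 240
{A, B, C, D, E}: P→C 22, Q→C 46, R→B 48. Service 116; fixed 250; total 366.
No other subset beats 201.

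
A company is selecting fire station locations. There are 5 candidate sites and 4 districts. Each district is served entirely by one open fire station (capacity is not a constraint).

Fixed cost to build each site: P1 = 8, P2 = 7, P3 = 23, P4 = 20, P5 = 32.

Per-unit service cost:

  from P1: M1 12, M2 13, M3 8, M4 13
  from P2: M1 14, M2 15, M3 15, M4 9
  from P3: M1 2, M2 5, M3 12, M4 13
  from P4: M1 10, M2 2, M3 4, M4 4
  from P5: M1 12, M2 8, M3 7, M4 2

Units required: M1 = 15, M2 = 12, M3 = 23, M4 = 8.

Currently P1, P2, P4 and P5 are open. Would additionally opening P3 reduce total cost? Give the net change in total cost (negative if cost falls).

Yes — net change −97 (cost falls by 97).

Current service cost with {P1, P2, P4, P5}: 282.
Adding P3: each district re-picks its cheapest; new service cost 162, saving 120.
Extra fixed cost: 23. Net change = 23 − 120 = -97.
(Totals: 349 → 252.)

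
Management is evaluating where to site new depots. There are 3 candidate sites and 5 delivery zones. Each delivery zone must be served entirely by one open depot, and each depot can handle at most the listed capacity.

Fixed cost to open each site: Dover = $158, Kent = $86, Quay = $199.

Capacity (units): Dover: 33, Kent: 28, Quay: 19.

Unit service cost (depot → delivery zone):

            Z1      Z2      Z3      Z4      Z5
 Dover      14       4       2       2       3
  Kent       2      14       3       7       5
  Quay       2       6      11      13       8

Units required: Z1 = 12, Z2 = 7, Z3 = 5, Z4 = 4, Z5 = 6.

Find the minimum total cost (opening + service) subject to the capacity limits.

Minimum total cost: 332

Open {Dover, Kent}: Z1→Kent 2·12=24, Z2→Dover 4·7=28, Z3→Dover 2·5=10, Z4→Dover 2·4=8, Z5→Dover 3·6=18.
Loads: Dover carries 22/33, Kent carries 12/28. Service 88; fixed 244; total 332.
Next best feasible plan costs 337.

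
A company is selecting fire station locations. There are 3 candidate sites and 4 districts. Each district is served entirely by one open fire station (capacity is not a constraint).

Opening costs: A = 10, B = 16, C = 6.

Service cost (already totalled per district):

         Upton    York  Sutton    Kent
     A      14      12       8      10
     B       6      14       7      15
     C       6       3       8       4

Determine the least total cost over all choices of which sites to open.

Minimum total cost: 27

For any fixed open set, each district goes to its cheapest open site; total = fixed + service.
{C}: Upton→C 6, York→C 3, Sutton→C 8, Kent→C 4. Service 21; fixed 6; total 27.
{A, C}: service 21 + fixed 16 = 37
{B, C}: service 20 + fixed 22 = 42
{A, B, C}: Upton→B 6, York→C 3, Sutton→B 7, Kent→C 4. Service 20; fixed 32; total 52.
No other subset beats 27.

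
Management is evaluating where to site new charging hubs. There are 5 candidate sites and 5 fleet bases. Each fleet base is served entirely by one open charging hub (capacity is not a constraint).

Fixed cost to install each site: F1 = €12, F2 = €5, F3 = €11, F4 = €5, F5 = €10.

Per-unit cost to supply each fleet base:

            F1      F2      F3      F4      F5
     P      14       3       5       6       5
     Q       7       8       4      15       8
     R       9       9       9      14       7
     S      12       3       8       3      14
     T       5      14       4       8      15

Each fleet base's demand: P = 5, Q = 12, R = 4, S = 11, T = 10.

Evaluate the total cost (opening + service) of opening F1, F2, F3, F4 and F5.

Total cost: 207

Each fleet base is assigned to its cheapest site among the open ones.
{F1, F2, F3, F4, F5}: P→F2 3·5=15, Q→F3 4·12=48, R→F5 7·4=28, S→F2 3·11=33, T→F3 4·10=40. Service 164; fixed 43; total 207.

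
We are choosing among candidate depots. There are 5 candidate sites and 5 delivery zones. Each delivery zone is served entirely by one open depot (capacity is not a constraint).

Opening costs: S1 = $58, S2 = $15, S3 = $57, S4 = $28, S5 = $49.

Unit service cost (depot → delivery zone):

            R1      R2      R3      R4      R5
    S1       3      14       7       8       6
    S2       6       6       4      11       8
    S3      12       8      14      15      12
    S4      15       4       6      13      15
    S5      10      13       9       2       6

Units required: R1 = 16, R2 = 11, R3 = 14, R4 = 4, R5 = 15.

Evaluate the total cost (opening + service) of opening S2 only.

Each delivery zone is assigned to its cheapest site among the open ones.
{S2}: R1→S2 6·16=96, R2→S2 6·11=66, R3→S2 4·14=56, R4→S2 11·4=44, R5→S2 8·15=120. Service 382; fixed 15; total 397.

Total cost: 397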